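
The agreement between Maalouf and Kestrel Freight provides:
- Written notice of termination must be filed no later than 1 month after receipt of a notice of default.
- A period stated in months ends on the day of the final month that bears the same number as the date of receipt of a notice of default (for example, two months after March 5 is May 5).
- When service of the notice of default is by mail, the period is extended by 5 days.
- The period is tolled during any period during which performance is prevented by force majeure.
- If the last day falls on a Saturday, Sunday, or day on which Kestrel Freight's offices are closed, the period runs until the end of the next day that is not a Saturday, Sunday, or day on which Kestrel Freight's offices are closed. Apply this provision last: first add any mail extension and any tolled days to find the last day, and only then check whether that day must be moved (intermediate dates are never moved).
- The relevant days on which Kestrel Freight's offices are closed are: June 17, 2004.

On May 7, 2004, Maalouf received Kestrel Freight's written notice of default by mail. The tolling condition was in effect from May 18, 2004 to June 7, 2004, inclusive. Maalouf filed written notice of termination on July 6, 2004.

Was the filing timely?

No

1 month after May 7, 2004 is June 7, 2004.
Service was by mail, adding 5 days: June 7, 2004 + 5 days = June 12, 2004.
From May 18, 2004 through June 7, 2004 inclusive is 21 days; tolling adds 21 days: June 12, 2004 + 21 days = July 3, 2004.
July 3, 2004 is Saturday; July 4, 2004 is Sunday. The next qualifying day is July 5, 2004.
The deadline is July 5, 2004; the filing on July 6, 2004 is after that date.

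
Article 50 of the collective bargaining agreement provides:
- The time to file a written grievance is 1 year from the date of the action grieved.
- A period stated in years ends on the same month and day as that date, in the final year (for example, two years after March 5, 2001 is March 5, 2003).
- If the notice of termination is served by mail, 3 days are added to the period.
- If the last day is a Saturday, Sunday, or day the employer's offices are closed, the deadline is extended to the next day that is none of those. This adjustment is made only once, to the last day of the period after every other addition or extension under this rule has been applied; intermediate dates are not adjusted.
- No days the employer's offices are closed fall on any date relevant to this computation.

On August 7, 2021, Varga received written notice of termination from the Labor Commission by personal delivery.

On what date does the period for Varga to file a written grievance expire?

1 year after August 7, 2021 is August 7, 2022.
Service was not by mail, so no mail extension applies.
August 7, 2022 is Sunday. The next qualifying day is August 8, 2022.

August 8, 2022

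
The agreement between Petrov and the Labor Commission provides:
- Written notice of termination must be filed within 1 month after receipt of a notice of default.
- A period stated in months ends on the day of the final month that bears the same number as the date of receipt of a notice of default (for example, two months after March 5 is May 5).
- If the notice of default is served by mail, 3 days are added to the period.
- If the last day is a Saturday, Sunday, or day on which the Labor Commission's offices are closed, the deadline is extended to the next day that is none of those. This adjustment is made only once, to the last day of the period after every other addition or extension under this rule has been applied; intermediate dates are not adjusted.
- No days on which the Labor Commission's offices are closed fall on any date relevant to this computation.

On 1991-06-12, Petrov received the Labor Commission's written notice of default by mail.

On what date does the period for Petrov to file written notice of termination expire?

1 month after 1991-06-12 is July 12, 1991.
Service was by mail, adding 3 days: July 12, 1991 + 3 days = July 15, 1991.
July 15, 1991 is a Monday and not a day on which the Labor Commission's offices are closed, so no extension applies.

July 15, 1991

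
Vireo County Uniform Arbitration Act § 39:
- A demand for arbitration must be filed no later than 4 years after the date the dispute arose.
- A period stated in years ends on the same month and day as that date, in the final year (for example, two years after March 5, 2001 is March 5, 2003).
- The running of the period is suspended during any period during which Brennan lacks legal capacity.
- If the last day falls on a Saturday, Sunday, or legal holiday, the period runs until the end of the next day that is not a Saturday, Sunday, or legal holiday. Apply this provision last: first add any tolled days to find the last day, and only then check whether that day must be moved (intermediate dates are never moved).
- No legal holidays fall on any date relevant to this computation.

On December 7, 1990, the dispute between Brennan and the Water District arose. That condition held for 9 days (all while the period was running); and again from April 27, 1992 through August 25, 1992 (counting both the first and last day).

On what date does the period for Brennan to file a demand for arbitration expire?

April 17, 1995

4 years after December 7, 1990 is December 7, 1994.
Tolling adds 9 days: December 7, 1994 + 9 days = December 16, 1994.
From April 27, 1992 through August 25, 1992 inclusive is 121 days; tolling adds 121 days: December 16, 1994 + 121 days = April 16, 1995.
April 16, 1995 is Sunday. The next qualifying day is April 17, 1995.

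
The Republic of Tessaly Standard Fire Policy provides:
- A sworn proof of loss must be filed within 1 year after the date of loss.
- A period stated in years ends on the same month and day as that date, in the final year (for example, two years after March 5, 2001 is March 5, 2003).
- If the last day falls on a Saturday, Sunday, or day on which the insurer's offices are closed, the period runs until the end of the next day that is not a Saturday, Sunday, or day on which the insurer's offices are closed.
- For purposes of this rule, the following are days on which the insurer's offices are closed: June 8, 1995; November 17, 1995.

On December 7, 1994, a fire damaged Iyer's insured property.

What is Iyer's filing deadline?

1 year after December 7, 1994 is December 7, 1995.
December 7, 1995 is a Thursday and not a day on which the insurer's offices are closed, so no extension applies.

December 7, 1995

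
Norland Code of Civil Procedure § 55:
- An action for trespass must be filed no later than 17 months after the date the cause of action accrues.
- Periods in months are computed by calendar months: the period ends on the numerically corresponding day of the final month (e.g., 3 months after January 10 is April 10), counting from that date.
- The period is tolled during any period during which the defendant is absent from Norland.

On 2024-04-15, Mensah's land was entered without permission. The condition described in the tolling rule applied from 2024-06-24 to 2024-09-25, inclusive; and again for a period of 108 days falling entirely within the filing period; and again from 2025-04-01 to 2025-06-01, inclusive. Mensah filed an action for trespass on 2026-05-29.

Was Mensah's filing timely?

Yes

17 months after 2024-04-15 is September 15, 2025.
From June 24, 2024 through September 25, 2024 inclusive is 94 days; tolling adds 94 days: September 15, 2025 + 94 days = December 18, 2025.
Tolling adds 108 days: December 18, 2025 + 108 days = April 5, 2026.
From April 1, 2025 through June 1, 2025 inclusive is 62 days; tolling adds 62 days: April 5, 2026 + 62 days = June 6, 2026.
The deadline is June 6, 2026; the filing on May 29, 2026 is on or before that date.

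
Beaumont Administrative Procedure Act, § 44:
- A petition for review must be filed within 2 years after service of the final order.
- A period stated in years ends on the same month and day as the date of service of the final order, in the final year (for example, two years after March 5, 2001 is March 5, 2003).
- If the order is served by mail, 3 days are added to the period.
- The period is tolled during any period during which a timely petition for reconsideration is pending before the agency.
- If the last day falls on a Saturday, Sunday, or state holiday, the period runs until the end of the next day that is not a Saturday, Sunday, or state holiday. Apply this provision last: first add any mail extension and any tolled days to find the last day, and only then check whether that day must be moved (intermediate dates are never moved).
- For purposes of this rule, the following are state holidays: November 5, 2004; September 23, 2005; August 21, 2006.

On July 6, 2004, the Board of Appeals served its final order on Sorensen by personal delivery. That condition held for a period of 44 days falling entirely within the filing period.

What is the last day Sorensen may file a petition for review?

August 22, 2006

2 years after July 6, 2004 is July 6, 2006.
Service was not by mail, so no mail extension applies.
Tolling adds 44 days: July 6, 2006 + 44 days = August 19, 2006.
August 19, 2006 is Saturday; August 20, 2006 is Sunday; August 21, 2006 is a listed holiday. The next qualifying day is August 22, 2006.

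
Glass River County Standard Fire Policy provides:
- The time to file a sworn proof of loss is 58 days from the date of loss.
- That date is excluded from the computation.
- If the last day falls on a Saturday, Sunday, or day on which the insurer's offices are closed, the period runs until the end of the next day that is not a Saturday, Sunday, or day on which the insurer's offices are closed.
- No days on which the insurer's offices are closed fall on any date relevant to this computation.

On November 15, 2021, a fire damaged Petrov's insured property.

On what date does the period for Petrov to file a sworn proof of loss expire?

January 12, 2022

58 days after November 15, 2021 is January 12, 2022.
January 12, 2022 is a Wednesday and not a day on which the insurer's offices are closed, so no extension applies.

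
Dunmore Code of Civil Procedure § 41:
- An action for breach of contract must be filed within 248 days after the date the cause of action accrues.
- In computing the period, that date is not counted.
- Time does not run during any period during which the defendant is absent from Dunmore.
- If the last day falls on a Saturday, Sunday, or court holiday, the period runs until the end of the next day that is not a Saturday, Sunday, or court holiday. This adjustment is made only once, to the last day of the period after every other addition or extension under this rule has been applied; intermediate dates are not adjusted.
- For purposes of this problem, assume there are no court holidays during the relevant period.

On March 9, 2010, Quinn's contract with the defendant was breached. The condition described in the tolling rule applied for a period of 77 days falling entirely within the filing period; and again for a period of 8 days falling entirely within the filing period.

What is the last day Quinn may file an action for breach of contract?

February 7, 2011

248 days after March 9, 2010 is November 12, 2010.
Tolling adds 77 days: November 12, 2010 + 77 days = January 28, 2011.
Tolling adds 8 days: January 28, 2011 + 8 days = February 5, 2011.
February 5, 2011 is Saturday; February 6, 2011 is Sunday. The next qualifying day is February 7, 2011.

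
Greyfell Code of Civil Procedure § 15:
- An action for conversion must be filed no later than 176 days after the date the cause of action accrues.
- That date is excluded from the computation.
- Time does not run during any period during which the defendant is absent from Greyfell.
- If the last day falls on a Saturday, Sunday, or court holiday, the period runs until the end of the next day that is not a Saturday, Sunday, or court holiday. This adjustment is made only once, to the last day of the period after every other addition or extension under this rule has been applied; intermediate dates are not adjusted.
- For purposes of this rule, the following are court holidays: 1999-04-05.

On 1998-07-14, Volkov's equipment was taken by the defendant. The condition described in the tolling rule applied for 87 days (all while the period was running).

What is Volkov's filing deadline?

176 days after 1998-07-14 is January 6, 1999.
Tolling adds 87 days: January 6, 1999 + 87 days = April 3, 1999.
April 3, 1999 is Saturday; April 4, 1999 is Sunday; April 5, 1999 is a listed holiday. The next qualifying day is April 6, 1999.

April 6, 1999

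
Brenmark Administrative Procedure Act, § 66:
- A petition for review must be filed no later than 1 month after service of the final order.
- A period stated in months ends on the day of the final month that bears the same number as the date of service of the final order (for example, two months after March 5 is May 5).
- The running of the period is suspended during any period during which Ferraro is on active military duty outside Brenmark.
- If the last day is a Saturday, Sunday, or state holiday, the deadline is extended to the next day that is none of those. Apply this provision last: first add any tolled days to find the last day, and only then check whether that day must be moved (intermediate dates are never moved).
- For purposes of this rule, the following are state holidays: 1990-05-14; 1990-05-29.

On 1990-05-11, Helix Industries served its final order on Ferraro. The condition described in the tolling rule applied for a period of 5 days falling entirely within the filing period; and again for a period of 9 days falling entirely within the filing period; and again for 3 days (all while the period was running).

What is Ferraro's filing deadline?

1 month after 1990-05-11 is June 11, 1990.
Tolling adds 5 days: June 11, 1990 + 5 days = June 16, 1990.
Tolling adds 9 days: June 16, 1990 + 9 days = June 25, 1990.
Tolling adds 3 days: June 25, 1990 + 3 days = June 28, 1990.
June 28, 1990 is a Thursday and not a state holiday, so no extension applies.

June 28, 1990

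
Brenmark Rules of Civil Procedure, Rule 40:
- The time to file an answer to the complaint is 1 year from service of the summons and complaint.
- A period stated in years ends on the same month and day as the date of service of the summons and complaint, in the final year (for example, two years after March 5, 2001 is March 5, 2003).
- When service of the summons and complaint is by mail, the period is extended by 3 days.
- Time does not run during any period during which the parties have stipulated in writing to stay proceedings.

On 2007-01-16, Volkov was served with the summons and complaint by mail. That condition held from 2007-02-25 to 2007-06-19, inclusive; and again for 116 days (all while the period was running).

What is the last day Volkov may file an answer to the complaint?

September 6, 2008

1 year after 2007-01-16 is January 16, 2008.
Service was by mail, adding 3 days: January 16, 2008 + 3 days = January 19, 2008.
From February 25, 2007 through June 19, 2007 inclusive is 115 days; tolling adds 115 days: January 19, 2008 + 115 days = May 13, 2008.
Tolling adds 116 days: May 13, 2008 + 116 days = September 6, 2008.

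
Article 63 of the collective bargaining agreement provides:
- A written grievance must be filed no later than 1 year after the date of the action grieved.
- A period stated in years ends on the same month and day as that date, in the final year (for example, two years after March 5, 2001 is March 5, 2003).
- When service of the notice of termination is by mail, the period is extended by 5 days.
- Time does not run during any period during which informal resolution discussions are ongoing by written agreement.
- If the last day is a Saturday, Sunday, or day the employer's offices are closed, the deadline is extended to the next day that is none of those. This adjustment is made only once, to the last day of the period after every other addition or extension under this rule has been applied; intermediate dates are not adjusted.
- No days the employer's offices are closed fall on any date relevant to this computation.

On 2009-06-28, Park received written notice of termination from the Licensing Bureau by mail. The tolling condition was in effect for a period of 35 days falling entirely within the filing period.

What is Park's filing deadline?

1 year after 2009-06-28 is June 28, 2010.
Service was by mail, adding 5 days: June 28, 2010 + 5 days = July 3, 2010.
Tolling adds 35 days: July 3, 2010 + 35 days = August 7, 2010.
August 7, 2010 is Saturday; August 8, 2010 is Sunday. The next qualifying day is August 9, 2010.

August 9, 2010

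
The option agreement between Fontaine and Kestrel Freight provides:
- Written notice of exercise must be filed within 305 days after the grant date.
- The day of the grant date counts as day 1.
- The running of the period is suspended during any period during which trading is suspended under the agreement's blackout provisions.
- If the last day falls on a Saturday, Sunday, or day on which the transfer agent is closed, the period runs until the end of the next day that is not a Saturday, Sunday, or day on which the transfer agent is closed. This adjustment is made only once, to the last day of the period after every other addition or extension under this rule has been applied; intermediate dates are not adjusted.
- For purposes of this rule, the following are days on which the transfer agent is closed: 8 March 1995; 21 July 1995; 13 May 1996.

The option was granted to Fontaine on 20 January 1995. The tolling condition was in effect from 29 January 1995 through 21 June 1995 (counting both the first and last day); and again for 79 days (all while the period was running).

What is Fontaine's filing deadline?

July 1, 1996

Counting 20 January 1995 as day 1, day 305 is November 20, 1995.
From January 29, 1995 through June 21, 1995 inclusive is 144 days; tolling adds 144 days: November 20, 1995 + 144 days = April 12, 1996.
Tolling adds 79 days: April 12, 1996 + 79 days = June 30, 1996.
June 30, 1996 is Sunday. The next qualifying day is July 1, 1996.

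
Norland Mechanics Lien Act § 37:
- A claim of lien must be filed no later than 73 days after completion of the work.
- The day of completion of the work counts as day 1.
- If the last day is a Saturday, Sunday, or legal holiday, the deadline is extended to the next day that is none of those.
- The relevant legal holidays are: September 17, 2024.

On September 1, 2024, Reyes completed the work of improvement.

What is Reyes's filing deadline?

November 12, 2024

Counting September 1, 2024 as day 1, day 73 is November 12, 2024.
November 12, 2024 is a Tuesday and not a legal holiday, so no extension applies.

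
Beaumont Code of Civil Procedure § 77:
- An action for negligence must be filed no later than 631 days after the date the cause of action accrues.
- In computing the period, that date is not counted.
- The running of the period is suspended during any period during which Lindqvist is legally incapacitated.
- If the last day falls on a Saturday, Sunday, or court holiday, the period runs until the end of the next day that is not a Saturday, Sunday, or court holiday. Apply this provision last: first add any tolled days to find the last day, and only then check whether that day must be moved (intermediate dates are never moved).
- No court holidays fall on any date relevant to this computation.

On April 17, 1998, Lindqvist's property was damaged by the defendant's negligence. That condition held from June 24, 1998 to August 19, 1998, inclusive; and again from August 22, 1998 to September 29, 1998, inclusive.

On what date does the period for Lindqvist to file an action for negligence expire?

April 13, 2000

631 days after April 17, 1998 is January 8, 2000.
From June 24, 1998 through August 19, 1998 inclusive is 57 days; tolling adds 57 days: January 8, 2000 + 57 days = March 5, 2000.
From August 22, 1998 through September 29, 1998 inclusive is 39 days; tolling adds 39 days: March 5, 2000 + 39 days = April 13, 2000.
April 13, 2000 is a Thursday and not a court holiday, so no extension applies.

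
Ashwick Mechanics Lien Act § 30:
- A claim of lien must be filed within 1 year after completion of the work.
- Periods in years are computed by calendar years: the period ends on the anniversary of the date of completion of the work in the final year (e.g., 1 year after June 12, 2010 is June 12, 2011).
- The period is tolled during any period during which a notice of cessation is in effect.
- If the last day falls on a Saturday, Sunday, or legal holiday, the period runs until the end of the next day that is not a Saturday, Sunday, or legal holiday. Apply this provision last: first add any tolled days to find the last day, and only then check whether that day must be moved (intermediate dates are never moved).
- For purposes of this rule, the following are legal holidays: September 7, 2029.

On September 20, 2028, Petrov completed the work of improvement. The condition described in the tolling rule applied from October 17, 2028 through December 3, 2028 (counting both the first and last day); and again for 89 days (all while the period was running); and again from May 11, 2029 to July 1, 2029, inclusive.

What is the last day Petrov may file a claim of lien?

1 year after September 20, 2028 is September 20, 2029.
From October 17, 2028 through December 3, 2028 inclusive is 48 days; tolling adds 48 days: September 20, 2029 + 48 days = November 7, 2029.
Tolling adds 89 days: November 7, 2029 + 89 days = February 4, 2030.
From May 11, 2029 through July 1, 2029 inclusive is 52 days; tolling adds 52 days: February 4, 2030 + 52 days = March 28, 2030.
March 28, 2030 is a Thursday and not a legal holiday, so no extension applies.

March 28, 2030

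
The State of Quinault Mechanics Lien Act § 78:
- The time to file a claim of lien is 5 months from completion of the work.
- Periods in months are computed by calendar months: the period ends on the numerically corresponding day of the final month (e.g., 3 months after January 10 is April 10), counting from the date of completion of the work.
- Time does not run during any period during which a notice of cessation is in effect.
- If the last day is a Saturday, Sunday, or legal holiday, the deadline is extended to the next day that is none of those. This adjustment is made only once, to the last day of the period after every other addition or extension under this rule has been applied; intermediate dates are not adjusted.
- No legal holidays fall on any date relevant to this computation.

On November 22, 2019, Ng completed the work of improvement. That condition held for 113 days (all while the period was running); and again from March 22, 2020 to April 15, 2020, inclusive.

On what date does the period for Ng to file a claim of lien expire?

5 months after November 22, 2019 is April 22, 2020.
Tolling adds 113 days: April 22, 2020 + 113 days = August 13, 2020.
From March 22, 2020 through April 15, 2020 inclusive is 25 days; tolling adds 25 days: August 13, 2020 + 25 days = September 7, 2020.
September 7, 2020 is a Monday and not a legal holiday, so no extension applies.

September 7, 2020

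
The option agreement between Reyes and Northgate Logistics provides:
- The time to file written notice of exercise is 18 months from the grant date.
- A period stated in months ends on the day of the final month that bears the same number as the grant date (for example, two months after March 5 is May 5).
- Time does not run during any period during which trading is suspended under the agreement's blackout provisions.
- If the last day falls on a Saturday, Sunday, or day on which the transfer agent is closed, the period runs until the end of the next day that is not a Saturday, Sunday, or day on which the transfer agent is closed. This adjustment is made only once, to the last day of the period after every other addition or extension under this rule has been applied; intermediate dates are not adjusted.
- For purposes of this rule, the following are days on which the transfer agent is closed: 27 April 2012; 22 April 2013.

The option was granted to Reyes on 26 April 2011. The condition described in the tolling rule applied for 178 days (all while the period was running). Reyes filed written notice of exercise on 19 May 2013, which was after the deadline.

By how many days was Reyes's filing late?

26 days

18 months after 26 April 2011 is October 26, 2012.
Tolling adds 178 days: October 26, 2012 + 178 days = April 22, 2013.
April 22, 2013 is a listed holiday. The next qualifying day is April 23, 2013.
The deadline is April 23, 2013; from April 23, 2013 to May 19, 2013 is 26 days.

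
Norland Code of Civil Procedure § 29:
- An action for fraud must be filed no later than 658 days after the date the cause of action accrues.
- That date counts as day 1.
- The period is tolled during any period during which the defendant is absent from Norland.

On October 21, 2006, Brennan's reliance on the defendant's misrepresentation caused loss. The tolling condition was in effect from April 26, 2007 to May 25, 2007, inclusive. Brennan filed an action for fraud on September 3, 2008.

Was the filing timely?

Yes

Counting October 21, 2006 as day 1, day 658 is August 8, 2008.
From April 26, 2007 through May 25, 2007 inclusive is 30 days; tolling adds 30 days: August 8, 2008 + 30 days = September 7, 2008.
The deadline is September 7, 2008; the filing on September 3, 2008 is on or before that date.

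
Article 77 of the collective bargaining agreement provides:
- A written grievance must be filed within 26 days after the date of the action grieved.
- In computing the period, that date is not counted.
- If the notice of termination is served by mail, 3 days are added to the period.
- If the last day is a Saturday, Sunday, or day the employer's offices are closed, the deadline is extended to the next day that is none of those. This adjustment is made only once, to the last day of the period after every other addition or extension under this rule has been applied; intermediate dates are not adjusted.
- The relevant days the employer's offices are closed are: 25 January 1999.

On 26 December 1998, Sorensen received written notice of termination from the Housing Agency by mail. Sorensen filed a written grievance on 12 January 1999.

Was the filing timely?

Yes

26 days after 26 December 1998 is January 21, 1999.
Service was by mail, adding 3 days: January 21, 1999 + 3 days = January 24, 1999.
January 24, 1999 is Sunday; January 25, 1999 is a listed holiday. The next qualifying day is January 26, 1999.
The deadline is January 26, 1999; the filing on January 12, 1999 is on or before that date.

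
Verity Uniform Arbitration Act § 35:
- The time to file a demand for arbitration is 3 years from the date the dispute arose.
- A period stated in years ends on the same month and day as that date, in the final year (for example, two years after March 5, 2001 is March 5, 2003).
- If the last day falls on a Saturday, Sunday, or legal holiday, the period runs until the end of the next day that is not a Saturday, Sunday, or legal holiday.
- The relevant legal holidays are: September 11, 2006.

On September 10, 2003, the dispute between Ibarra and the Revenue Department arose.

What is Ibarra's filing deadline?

3 years after September 10, 2003 is September 10, 2006.
September 10, 2006 is Sunday; September 11, 2006 is a listed holiday. The next qualifying day is September 12, 2006.

September 12, 2006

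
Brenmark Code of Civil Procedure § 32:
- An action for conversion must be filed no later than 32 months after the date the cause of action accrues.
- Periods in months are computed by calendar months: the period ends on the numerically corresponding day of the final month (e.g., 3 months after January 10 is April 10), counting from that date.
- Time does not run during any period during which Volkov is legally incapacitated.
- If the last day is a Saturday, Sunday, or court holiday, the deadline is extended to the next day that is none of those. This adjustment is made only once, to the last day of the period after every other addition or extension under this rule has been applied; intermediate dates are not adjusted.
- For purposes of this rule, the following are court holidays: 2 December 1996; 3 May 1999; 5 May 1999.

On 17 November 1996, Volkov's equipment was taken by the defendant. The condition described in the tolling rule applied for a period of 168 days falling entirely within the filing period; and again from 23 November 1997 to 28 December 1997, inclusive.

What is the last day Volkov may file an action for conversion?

February 7, 2000

32 months after 17 November 1996 is July 17, 1999.
Tolling adds 168 days: July 17, 1999 + 168 days = January 1, 2000.
From November 23, 1997 through December 28, 1997 inclusive is 36 days; tolling adds 36 days: January 1, 2000 + 36 days = February 6, 2000.
February 6, 2000 is Sunday. The next qualifying day is February 7, 2000.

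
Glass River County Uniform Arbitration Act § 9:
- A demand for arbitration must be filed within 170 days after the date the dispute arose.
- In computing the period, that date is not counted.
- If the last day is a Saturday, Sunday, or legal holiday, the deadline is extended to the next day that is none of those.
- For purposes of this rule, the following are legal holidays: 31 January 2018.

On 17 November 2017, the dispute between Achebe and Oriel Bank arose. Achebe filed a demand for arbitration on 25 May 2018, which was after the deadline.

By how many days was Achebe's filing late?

18 days

170 days after 17 November 2017 is May 6, 2018.
May 6, 2018 is Sunday. The next qualifying day is May 7, 2018.
The deadline is May 7, 2018; from May 7, 2018 to May 25, 2018 is 18 days.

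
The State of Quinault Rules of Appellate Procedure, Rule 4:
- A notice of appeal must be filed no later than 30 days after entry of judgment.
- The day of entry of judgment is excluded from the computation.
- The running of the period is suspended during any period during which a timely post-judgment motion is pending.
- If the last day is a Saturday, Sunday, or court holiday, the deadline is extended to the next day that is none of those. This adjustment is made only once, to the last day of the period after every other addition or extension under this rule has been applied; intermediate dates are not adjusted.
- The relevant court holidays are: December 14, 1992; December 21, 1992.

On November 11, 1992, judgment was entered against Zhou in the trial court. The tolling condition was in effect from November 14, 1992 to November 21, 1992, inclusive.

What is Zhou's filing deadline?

December 22, 1992

30 days after November 11, 1992 is December 11, 1992.
From November 14, 1992 through November 21, 1992 inclusive is 8 days; tolling adds 8 days: December 11, 1992 + 8 days = December 19, 1992.
December 19, 1992 is Saturday; December 20, 1992 is Sunday; December 21, 1992 is a listed holiday. The next qualifying day is December 22, 1992.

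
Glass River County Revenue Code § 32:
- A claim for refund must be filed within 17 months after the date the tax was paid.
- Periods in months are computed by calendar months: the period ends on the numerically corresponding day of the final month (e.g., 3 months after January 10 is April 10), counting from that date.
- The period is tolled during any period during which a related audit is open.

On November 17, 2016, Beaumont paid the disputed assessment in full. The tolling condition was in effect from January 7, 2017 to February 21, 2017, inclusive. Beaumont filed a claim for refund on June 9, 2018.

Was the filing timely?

17 months after November 17, 2016 is April 17, 2018.
From January 7, 2017 through February 21, 2017 inclusive is 46 days; tolling adds 46 days: April 17, 2018 + 46 days = June 2, 2018.
The deadline is June 2, 2018; the filing on June 9, 2018 is after that date.

No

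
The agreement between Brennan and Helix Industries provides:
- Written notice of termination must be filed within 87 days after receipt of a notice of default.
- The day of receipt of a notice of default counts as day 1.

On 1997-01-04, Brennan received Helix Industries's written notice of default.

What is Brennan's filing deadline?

March 31, 1997

Counting 1997-01-04 as day 1, day 87 is March 31, 1997.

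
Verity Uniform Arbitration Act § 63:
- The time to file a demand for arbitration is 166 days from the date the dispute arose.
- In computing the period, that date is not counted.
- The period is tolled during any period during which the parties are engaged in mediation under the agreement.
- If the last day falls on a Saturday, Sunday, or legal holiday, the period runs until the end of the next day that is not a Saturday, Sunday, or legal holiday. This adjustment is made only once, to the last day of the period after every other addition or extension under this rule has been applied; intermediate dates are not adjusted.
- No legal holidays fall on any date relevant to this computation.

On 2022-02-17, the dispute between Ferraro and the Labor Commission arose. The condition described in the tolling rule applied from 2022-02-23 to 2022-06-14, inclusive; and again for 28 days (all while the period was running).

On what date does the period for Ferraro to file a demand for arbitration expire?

December 20, 2022

166 days after 2022-02-17 is August 2, 2022.
From February 23, 2022 through June 14, 2022 inclusive is 112 days; tolling adds 112 days: August 2, 2022 + 112 days = November 22, 2022.
Tolling adds 28 days: November 22, 2022 + 28 days = December 20, 2022.
December 20, 2022 is a Tuesday and not a legal holiday, so no extension applies.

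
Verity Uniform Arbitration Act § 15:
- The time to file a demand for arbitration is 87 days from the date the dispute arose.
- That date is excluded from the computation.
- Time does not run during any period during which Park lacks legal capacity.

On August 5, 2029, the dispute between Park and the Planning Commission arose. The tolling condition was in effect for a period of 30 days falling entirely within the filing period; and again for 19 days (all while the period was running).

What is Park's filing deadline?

December 19, 2029

87 days after August 5, 2029 is October 31, 2029.
Tolling adds 30 days: October 31, 2029 + 30 days = November 30, 2029.
Tolling adds 19 days: November 30, 2029 + 19 days = December 19, 2029.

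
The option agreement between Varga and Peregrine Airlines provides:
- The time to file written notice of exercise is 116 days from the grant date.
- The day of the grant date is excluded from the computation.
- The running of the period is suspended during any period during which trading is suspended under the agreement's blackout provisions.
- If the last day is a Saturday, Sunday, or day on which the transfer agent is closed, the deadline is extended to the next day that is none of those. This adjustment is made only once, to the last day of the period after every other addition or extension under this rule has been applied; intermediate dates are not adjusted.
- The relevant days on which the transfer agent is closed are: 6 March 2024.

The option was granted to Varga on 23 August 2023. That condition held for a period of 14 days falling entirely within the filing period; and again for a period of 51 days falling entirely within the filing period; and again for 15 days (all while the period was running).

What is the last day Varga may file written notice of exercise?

March 7, 2024

116 days after 23 August 2023 is December 17, 2023.
Tolling adds 14 days: December 17, 2023 + 14 days = December 31, 2023.
Tolling adds 51 days: December 31, 2023 + 51 days = February 20, 2024.
Tolling adds 15 days: February 20, 2024 + 15 days = March 6, 2024.
March 6, 2024 is a listed holiday. The next qualifying day is March 7, 2024.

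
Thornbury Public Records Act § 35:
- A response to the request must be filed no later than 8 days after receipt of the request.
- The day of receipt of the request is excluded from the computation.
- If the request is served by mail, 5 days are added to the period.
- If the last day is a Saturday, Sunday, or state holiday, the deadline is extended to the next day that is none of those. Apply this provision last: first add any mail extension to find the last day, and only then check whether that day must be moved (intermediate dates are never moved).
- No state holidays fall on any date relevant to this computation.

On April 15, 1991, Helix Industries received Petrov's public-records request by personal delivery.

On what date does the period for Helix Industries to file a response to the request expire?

April 23, 1991

8 days after April 15, 1991 is April 23, 1991.
Service was not by mail, so no mail extension applies.
April 23, 1991 is a Tuesday and not a state holiday, so no extension applies.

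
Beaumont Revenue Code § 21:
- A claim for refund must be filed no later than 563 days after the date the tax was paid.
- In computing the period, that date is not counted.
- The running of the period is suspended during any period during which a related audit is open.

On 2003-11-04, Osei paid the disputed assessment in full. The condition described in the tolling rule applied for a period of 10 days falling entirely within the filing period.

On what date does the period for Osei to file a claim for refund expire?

563 days after 2003-11-04 is May 20, 2005.
Tolling adds 10 days: May 20, 2005 + 10 days = May 30, 2005.

May 30, 2005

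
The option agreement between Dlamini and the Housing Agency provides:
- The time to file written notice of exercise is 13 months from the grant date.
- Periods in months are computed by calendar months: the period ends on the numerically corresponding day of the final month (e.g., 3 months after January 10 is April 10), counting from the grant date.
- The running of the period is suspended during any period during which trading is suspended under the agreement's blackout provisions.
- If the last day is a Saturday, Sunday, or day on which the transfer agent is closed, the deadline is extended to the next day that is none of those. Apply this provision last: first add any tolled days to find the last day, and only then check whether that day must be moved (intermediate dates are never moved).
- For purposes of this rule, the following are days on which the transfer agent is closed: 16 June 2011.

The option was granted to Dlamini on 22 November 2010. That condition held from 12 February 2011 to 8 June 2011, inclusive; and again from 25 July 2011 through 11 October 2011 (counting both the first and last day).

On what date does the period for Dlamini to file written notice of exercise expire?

July 5, 2012

13 months after 22 November 2010 is December 22, 2011.
From February 12, 2011 through June 8, 2011 inclusive is 117 days; tolling adds 117 days: December 22, 2011 + 117 days = April 17, 2012.
From July 25, 2011 through October 11, 2011 inclusive is 79 days; tolling adds 79 days: April 17, 2012 + 79 days = July 5, 2012.
July 5, 2012 is a Thursday and not a day on which the transfer agent is closed, so no extension applies.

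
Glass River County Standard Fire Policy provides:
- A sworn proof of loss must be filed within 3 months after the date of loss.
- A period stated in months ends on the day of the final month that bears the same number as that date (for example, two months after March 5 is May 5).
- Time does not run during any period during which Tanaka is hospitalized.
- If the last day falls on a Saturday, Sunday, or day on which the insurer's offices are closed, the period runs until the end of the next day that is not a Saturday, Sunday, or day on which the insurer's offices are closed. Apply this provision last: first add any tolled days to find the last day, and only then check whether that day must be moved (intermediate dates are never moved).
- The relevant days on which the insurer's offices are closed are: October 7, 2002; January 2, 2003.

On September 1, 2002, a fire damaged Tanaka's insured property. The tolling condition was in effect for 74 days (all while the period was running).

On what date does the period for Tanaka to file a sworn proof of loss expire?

February 13, 2003

3 months after September 1, 2002 is December 1, 2002.
Tolling adds 74 days: December 1, 2002 + 74 days = February 13, 2003.
February 13, 2003 is a Thursday and not a day on which the insurer's offices are closed, so no extension applies.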